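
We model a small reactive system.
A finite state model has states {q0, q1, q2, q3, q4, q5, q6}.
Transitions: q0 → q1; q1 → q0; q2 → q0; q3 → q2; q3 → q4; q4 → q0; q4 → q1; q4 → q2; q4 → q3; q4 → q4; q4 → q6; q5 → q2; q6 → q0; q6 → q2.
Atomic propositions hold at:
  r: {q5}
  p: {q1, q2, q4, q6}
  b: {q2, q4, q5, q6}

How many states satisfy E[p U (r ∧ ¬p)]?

Sat(¬p) = {q0, q3, q5}
Sat(r ∧ ¬p) = {q5}
E[p U (r ∧ ¬p)]: least fixpoint, start Z0 = Sat((r ∧ ¬p)) = {q5}, add states in Sat(p) with some successor in Z. Already a fixed point.
Sat(E[p U (r ∧ ¬p)]) = {q5}
|Sat(E[p U (r ∧ ¬p)])| = |{q5}| = 1.

1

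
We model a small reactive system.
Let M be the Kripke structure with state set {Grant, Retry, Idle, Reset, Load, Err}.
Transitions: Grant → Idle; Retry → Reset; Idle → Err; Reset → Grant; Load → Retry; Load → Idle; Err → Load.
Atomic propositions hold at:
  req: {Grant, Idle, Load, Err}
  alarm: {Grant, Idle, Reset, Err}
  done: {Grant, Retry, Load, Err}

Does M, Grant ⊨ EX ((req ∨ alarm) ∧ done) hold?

Sat(req ∨ alarm) = {Grant, Idle, Reset, Load, Err}
Sat((req ∨ alarm) ∧ done) = {Grant, Load, Err}
Sat(EX ((req ∨ alarm) ∧ done)) = {s : some successor in {Grant, Load, Err}} = {Idle, Reset, Err}
Grant ∉ Sat(EX ((req ∨ alarm) ∧ done)) = {Idle, Reset, Err}, so the formula does not hold at Grant.

No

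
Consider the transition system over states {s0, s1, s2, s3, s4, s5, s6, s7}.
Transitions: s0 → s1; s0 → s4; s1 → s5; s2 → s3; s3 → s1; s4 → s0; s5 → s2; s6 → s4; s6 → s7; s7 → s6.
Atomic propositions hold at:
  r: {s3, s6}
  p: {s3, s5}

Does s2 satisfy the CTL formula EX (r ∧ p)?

Yes

Sat(r ∧ p) = {s3}
Sat(EX (r ∧ p)) = {s : some successor in {s3}} = {s2}
s2 ∈ Sat(EX (r ∧ p)) = {s2}, so the formula holds at s2.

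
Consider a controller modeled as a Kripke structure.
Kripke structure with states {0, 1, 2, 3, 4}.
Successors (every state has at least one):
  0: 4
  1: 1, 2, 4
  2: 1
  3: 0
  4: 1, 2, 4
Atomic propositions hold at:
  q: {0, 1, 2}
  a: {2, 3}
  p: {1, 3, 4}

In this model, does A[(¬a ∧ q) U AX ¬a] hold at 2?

Yes

Sat(¬a) = {0, 1, 4}
Sat(¬a ∧ q) = {0, 1}
Sat(AX ¬a) = {s : every successor in {0, 1, 4}} = {0, 2, 3}
A[(¬a ∧ q) U AX ¬a]: least fixpoint, start Z0 = Sat(AX ¬a) = {0, 2, 3}, add states in Sat(¬a ∧ q) with every successor in Z. Already a fixed point.
Sat(A[(¬a ∧ q) U AX ¬a]) = {0, 2, 3}
2 ∈ Sat(A[(¬a ∧ q) U AX ¬a]) = {0, 2, 3}, so the formula holds at 2.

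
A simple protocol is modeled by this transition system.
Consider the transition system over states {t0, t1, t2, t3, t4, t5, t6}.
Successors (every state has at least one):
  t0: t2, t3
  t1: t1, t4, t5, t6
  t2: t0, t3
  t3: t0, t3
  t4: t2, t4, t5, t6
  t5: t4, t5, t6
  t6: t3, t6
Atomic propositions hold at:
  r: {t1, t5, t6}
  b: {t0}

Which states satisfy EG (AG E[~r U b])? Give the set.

Sat(~r) = {t0, t2, t3, t4}
E[~r U b]: least fixpoint, start Z0 = Sat(b) = {t0}, add states in Sat(~r) with some successor in Z. Z1 = {t0, t2, t3}; Z2 = {t0, t2, t3, t4}; fixed.
Sat(E[~r U b]) = {t0, t2, t3, t4}
AG E[~r U b]: greatest fixpoint, start Z0 = {t0, t2, t3, t4}, keep only states in Sat with every successor in Z. Z1 = {t0, t2, t3}; fixed.
Sat(AG E[~r U b]) = {t0, t2, t3}
EG (AG E[~r U b]): greatest fixpoint, start Z0 = {t0, t2, t3}, keep only states in Sat with some successor in Z. Already a fixed point.
Sat(EG (AG E[~r U b])) = {t0, t2, t3}

{t0, t2, t3}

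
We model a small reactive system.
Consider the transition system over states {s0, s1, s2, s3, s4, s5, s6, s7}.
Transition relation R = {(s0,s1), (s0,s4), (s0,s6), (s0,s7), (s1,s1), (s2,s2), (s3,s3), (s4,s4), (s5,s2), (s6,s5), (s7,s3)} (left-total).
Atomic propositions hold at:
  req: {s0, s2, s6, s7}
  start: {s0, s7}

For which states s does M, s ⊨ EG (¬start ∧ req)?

Sat(¬start) = {s1, s2, s3, s4, s5, s6}
Sat(¬start ∧ req) = {s2, s6}
EG (¬start ∧ req): greatest fixpoint, start Z0 = {s2, s6}, keep only states in Sat with some successor in Z. Z1 = {s2}; fixed.
Sat(EG (¬start ∧ req)) = {s2}

{s2}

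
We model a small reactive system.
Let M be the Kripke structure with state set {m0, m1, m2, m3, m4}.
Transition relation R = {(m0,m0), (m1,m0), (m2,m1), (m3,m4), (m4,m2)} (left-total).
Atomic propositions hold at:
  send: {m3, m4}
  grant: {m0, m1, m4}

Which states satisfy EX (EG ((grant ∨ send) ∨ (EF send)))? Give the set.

{m0, m1, m2}

Sat(grant ∨ send) = {m0, m1, m3, m4}
EF send: least fixpoint, start Z0 = {m3, m4}, add states with some successor in Z. Already a fixed point.
Sat(EF send) = {m3, m4}
Sat((grant ∨ send) ∨ (EF send)) = {m0, m1, m3, m4}
EG ((grant ∨ send) ∨ (EF send)): greatest fixpoint, start Z0 = {m0, m1, m3, m4}, keep only states in Sat with some successor in Z. Z1 = {m0, m1, m3}; Z2 = {m0, m1}; fixed.
Sat(EG ((grant ∨ send) ∨ (EF send))) = {m0, m1}
Sat(EX (EG ((grant ∨ send) ∨ (EF send)))) = {s : some successor in {m0, m1}} = {m0, m1, m2}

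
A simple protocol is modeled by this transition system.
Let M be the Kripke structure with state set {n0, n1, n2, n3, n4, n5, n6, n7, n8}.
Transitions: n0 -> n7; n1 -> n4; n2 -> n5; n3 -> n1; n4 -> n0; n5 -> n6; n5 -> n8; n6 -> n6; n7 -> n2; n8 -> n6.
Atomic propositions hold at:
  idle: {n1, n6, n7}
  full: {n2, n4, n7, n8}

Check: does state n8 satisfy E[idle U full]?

E[idle U full]: least fixpoint, start Z0 = Sat(full) = {n2, n4, n7, n8}, add states in Sat(idle) with some successor in Z. Z1 = {n1, n2, n4, n7, n8}; fixed.
Sat(E[idle U full]) = {n1, n2, n4, n7, n8}
n8 ∈ Sat(E[idle U full]) = {n1, n2, n4, n7, n8}, so the formula holds at n8.

Yes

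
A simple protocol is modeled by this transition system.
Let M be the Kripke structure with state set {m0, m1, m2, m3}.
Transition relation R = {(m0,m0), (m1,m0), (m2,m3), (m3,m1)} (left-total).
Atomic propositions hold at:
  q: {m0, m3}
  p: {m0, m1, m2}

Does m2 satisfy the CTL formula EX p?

Sat(EX p) = {s : some successor in {m0, m1, m2}} = {m0, m1, m3}
m2 ∉ Sat(EX p) = {m0, m1, m3}, so the formula does not hold at m2.

No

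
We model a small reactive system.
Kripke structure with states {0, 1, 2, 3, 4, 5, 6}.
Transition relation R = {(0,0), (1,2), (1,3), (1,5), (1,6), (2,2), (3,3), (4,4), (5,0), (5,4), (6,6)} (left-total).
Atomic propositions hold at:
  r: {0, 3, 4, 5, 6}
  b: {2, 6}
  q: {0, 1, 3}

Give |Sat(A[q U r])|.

A[q U r]: least fixpoint, start Z0 = Sat(r) = {0, 3, 4, 5, 6}, add states in Sat(q) with every successor in Z. Already a fixed point.
Sat(A[q U r]) = {0, 3, 4, 5, 6}
|Sat(A[q U r])| = |{0, 3, 4, 5, 6}| = 5.

5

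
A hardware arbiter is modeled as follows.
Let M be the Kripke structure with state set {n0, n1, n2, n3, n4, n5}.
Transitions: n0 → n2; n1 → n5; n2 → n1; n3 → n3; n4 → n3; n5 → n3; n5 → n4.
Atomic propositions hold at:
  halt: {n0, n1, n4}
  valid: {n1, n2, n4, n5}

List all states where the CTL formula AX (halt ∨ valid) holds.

Sat(halt ∨ valid) = {n0, n1, n2, n4, n5}
Sat(AX (halt ∨ valid)) = {s : every successor in {n0, n1, n2, n4, n5}} = {n0, n1, n2}

{n0, n1, n2}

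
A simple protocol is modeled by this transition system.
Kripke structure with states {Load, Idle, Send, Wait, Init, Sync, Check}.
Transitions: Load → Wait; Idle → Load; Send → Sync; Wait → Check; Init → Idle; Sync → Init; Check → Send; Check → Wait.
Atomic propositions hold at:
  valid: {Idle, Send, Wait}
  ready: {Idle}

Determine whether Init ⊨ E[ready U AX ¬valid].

Sat(¬valid) = {Load, Init, Sync, Check}
Sat(AX ¬valid) = {s : every successor in {Load, Init, Sync, Check}} = {Idle, Send, Wait, Sync}
E[ready U AX ¬valid]: least fixpoint, start Z0 = Sat(AX ¬valid) = {Idle, Send, Wait, Sync}, add states in Sat(ready) with some successor in Z. Already a fixed point.
Sat(E[ready U AX ¬valid]) = {Idle, Send, Wait, Sync}
Init ∉ Sat(E[ready U AX ¬valid]) = {Idle, Send, Wait, Sync}, so the formula does not hold at Init.

No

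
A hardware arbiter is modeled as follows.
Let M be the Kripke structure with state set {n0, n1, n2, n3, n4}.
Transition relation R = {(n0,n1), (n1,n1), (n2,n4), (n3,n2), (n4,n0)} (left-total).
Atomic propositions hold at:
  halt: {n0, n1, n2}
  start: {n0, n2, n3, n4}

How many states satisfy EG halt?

2

EG halt: greatest fixpoint, start Z0 = {n0, n1, n2}, keep only states in Sat with some successor in Z. Z1 = {n0, n1}; fixed.
Sat(EG halt) = {n0, n1}
|Sat(EG halt)| = |{n0, n1}| = 2.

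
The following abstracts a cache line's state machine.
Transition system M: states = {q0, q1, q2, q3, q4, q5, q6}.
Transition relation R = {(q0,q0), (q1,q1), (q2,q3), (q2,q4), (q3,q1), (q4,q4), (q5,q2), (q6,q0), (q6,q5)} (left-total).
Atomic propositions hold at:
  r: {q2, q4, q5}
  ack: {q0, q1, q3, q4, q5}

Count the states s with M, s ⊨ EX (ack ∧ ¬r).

5

Sat(¬r) = {q0, q1, q3, q6}
Sat(ack ∧ ¬r) = {q0, q1, q3}
Sat(EX (ack ∧ ¬r)) = {s : some successor in {q0, q1, q3}} = {q0, q1, q2, q3, q6}
|Sat(EX (ack ∧ ¬r))| = |{q0, q1, q2, q3, q6}| = 5.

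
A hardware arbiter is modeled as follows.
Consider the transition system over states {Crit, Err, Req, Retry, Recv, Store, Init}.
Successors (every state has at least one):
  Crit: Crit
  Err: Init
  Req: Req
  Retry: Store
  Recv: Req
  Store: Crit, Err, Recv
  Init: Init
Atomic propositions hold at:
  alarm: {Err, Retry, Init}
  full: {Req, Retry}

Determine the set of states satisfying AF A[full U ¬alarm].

{Crit, Req, Retry, Recv, Store}

Sat(¬alarm) = {Crit, Req, Recv, Store}
A[full U ¬alarm]: least fixpoint, start Z0 = Sat(¬alarm) = {Crit, Req, Recv, Store}, add states in Sat(full) with every successor in Z. Z1 = {Crit, Req, Retry, Recv, Store}; fixed.
Sat(A[full U ¬alarm]) = {Crit, Req, Retry, Recv, Store}
AF A[full U ¬alarm]: least fixpoint, start Z0 = {Crit, Req, Retry, Recv, Store}, add states with every successor in Z. Already a fixed point.
Sat(AF A[full U ¬alarm]) = {Crit, Req, Retry, Recv, Store}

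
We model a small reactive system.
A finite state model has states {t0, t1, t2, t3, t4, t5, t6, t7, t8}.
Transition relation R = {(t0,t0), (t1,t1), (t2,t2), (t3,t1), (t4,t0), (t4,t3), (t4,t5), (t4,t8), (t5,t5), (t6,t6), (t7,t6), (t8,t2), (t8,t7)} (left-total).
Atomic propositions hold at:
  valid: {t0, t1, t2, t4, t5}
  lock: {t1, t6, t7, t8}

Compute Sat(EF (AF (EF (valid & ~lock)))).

Sat(~lock) = {t0, t2, t3, t4, t5}
Sat(valid & ~lock) = {t0, t2, t4, t5}
EF (valid & ~lock): least fixpoint, start Z0 = {t0, t2, t4, t5}, add states with some successor in Z. Z1 = {t0, t2, t4, t5, t8}; fixed.
Sat(EF (valid & ~lock)) = {t0, t2, t4, t5, t8}
AF (EF (valid & ~lock)): least fixpoint, start Z0 = {t0, t2, t4, t5, t8}, add states with every successor in Z. Already a fixed point.
Sat(AF (EF (valid & ~lock))) = {t0, t2, t4, t5, t8}
EF (AF (EF (valid & ~lock))): least fixpoint, start Z0 = {t0, t2, t4, t5, t8}, add states with some successor in Z. Already a fixed point.
Sat(EF (AF (EF (valid & ~lock)))) = {t0, t2, t4, t5, t8}

{t0, t2, t4, t5, t8}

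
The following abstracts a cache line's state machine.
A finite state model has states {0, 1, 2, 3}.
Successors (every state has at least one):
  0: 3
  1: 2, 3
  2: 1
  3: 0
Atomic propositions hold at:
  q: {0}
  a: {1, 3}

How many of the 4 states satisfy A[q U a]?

3

A[q U a]: least fixpoint, start Z0 = Sat(a) = {1, 3}, add states in Sat(q) with every successor in Z. Z1 = {0, 1, 3}; fixed.
Sat(A[q U a]) = {0, 1, 3}
|Sat(A[q U a])| = |{0, 1, 3}| = 3.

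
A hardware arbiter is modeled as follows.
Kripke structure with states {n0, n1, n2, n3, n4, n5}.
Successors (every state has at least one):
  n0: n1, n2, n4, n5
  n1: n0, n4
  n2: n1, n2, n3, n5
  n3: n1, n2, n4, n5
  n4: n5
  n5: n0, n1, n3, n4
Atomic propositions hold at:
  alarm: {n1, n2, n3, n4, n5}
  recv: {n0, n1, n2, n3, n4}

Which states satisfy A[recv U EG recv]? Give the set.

{n0, n1, n2, n3}

EG recv: greatest fixpoint, start Z0 = {n0, n1, n2, n3, n4}, keep only states in Sat with some successor in Z. Z1 = {n0, n1, n2, n3}; fixed.
Sat(EG recv) = {n0, n1, n2, n3}
A[recv U EG recv]: least fixpoint, start Z0 = Sat(EG recv) = {n0, n1, n2, n3}, add states in Sat(recv) with every successor in Z. Already a fixed point.
Sat(A[recv U EG recv]) = {n0, n1, n2, n3}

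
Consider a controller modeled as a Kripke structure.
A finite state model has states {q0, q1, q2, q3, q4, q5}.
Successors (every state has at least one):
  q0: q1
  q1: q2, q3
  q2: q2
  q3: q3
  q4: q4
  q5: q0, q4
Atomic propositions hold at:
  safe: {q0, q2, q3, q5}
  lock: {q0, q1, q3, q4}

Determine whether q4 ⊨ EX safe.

No

Sat(EX safe) = {s : some successor in {q0, q2, q3, q5}} = {q1, q2, q3, q5}
q4 ∉ Sat(EX safe) = {q1, q2, q3, q5}, so the formula does not hold at q4.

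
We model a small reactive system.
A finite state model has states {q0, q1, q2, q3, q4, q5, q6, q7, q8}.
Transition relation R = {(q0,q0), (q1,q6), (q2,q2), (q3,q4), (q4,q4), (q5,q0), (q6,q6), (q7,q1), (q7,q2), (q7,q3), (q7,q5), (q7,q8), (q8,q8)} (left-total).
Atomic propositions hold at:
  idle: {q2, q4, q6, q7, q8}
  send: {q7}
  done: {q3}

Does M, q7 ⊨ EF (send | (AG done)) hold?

Yes

AG done: greatest fixpoint, start Z0 = {q3}, keep only states in Sat with every successor in Z. Z1 = ∅; fixed.
Sat(AG done) = ∅
Sat(send | (AG done)) = {q7}
EF (send | (AG done)): least fixpoint, start Z0 = {q7}, add states with some successor in Z. Already a fixed point.
Sat(EF (send | (AG done))) = {q7}
q7 ∈ Sat(EF (send | (AG done))) = {q7}, so the formula holds at q7.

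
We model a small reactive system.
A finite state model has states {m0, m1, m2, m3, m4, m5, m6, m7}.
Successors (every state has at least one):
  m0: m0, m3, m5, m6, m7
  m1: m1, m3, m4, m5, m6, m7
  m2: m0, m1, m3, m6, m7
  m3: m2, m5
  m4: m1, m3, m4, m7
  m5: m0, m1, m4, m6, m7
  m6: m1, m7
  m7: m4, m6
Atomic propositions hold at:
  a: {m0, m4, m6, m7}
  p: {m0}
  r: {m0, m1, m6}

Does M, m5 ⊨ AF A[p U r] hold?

A[p U r]: least fixpoint, start Z0 = Sat(r) = {m0, m1, m6}, add states in Sat(p) with every successor in Z. Already a fixed point.
Sat(A[p U r]) = {m0, m1, m6}
AF A[p U r]: least fixpoint, start Z0 = {m0, m1, m6}, add states with every successor in Z. Already a fixed point.
Sat(AF A[p U r]) = {m0, m1, m6}
m5 ∉ Sat(AF A[p U r]) = {m0, m1, m6}, so the formula does not hold at m5.

No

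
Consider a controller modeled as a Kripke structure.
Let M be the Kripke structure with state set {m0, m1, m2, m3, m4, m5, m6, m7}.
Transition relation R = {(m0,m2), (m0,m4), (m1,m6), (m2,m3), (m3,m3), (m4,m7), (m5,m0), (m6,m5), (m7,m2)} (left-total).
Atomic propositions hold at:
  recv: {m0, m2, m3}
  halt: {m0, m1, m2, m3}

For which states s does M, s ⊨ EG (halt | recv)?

{m0, m2, m3}

Sat(halt | recv) = {m0, m1, m2, m3}
EG (halt | recv): greatest fixpoint, start Z0 = {m0, m1, m2, m3}, keep only states in Sat with some successor in Z. Z1 = {m0, m2, m3}; fixed.
Sat(EG (halt | recv)) = {m0, m2, m3}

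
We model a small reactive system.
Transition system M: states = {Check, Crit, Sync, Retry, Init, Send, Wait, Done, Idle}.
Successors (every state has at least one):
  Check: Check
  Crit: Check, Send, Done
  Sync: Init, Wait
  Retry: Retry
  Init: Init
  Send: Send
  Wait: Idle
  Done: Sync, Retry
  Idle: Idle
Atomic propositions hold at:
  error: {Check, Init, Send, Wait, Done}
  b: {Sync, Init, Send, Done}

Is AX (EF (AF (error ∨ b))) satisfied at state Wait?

No

Sat(error ∨ b) = {Check, Sync, Init, Send, Wait, Done}
AF (error ∨ b): least fixpoint, start Z0 = {Check, Sync, Init, Send, Wait, Done}, add states with every successor in Z. Z1 = {Check, Crit, Sync, Init, Send, Wait, Done}; fixed.
Sat(AF (error ∨ b)) = {Check, Crit, Sync, Init, Send, Wait, Done}
EF (AF (error ∨ b)): least fixpoint, start Z0 = {Check, Crit, Sync, Init, Send, Wait, Done}, add states with some successor in Z. Already a fixed point.
Sat(EF (AF (error ∨ b))) = {Check, Crit, Sync, Init, Send, Wait, Done}
Sat(AX (EF (AF (error ∨ b)))) = {s : every successor in {Check, Crit, Sync, Init, Send, Wait, Done}} = {Check, Crit, Sync, Init, Send}
Wait ∉ Sat(AX (EF (AF (error ∨ b)))) = {Check, Crit, Sync, Init, Send}, so the formula does not hold at Wait.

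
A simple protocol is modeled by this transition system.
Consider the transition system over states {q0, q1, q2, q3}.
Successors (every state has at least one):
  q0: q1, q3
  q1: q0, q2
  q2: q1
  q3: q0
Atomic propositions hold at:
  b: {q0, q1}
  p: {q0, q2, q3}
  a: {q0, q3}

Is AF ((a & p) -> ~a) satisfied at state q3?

Sat(a & p) = {q0, q3}
Sat(~a) = {q1, q2}
Sat((a & p) -> ~a) = {q1, q2}
AF ((a & p) -> ~a): least fixpoint, start Z0 = {q1, q2}, add states with every successor in Z. Already a fixed point.
Sat(AF ((a & p) -> ~a)) = {q1, q2}
q3 ∉ Sat(AF ((a & p) -> ~a)) = {q1, q2}, so the formula does not hold at q3.

No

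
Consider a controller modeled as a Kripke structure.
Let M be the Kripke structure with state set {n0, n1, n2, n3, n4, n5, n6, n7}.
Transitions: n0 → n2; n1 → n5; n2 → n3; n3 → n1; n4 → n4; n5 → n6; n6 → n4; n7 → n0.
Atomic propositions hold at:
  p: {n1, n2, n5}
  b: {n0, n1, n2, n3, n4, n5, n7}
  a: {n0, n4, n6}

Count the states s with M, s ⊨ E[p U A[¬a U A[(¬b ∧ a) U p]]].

4

Sat(¬a) = {n1, n2, n3, n5, n7}
Sat(¬b) = {n6}
Sat(¬b ∧ a) = {n6}
A[(¬b ∧ a) U p]: least fixpoint, start Z0 = Sat(p) = {n1, n2, n5}, add states in Sat(¬b ∧ a) with every successor in Z. Already a fixed point.
Sat(A[(¬b ∧ a) U p]) = {n1, n2, n5}
A[¬a U A[(¬b ∧ a) U p]]: least fixpoint, start Z0 = Sat(A[(¬b ∧ a) U p]) = {n1, n2, n5}, add states in Sat(¬a) with every successor in Z. Z1 = {n1, n2, n3, n5}; fixed.
Sat(A[¬a U A[(¬b ∧ a) U p]]) = {n1, n2, n3, n5}
E[p U A[¬a U A[(¬b ∧ a) U p]]]: least fixpoint, start Z0 = Sat(A[¬a U A[(¬b ∧ a) U p]]) = {n1, n2, n3, n5}, add states in Sat(p) with some successor in Z. Already a fixed point.
Sat(E[p U A[¬a U A[(¬b ∧ a) U p]]]) = {n1, n2, n3, n5}
|Sat(E[p U A[¬a U A[(¬b ∧ a) U p]]])| = |{n1, n2, n3, n5}| = 4.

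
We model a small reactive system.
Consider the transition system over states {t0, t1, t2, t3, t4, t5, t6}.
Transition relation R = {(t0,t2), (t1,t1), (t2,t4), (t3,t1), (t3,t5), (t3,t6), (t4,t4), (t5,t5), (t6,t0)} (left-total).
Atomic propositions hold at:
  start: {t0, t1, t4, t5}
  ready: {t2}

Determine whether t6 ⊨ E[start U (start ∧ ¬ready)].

No

Sat(¬ready) = {t0, t1, t3, t4, t5, t6}
Sat(start ∧ ¬ready) = {t0, t1, t4, t5}
E[start U (start ∧ ¬ready)]: least fixpoint, start Z0 = Sat((start ∧ ¬ready)) = {t0, t1, t4, t5}, add states in Sat(start) with some successor in Z. Already a fixed point.
Sat(E[start U (start ∧ ¬ready)]) = {t0, t1, t4, t5}
t6 ∉ Sat(E[start U (start ∧ ¬ready)]) = {t0, t1, t4, t5}, so the formula does not hold at t6.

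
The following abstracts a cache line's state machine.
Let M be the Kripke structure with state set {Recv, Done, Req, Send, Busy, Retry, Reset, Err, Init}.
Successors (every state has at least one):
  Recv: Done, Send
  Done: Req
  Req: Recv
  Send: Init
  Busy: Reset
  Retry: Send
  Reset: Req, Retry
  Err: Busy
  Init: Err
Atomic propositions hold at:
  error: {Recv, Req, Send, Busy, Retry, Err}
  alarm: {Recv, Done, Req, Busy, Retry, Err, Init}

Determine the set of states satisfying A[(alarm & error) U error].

{Recv, Req, Send, Busy, Retry, Err}

Sat(alarm & error) = {Recv, Req, Busy, Retry, Err}
A[(alarm & error) U error]: least fixpoint, start Z0 = Sat(error) = {Recv, Req, Send, Busy, Retry, Err}, add states in Sat(alarm & error) with every successor in Z. Already a fixed point.
Sat(A[(alarm & error) U error]) = {Recv, Req, Send, Busy, Retry, Err}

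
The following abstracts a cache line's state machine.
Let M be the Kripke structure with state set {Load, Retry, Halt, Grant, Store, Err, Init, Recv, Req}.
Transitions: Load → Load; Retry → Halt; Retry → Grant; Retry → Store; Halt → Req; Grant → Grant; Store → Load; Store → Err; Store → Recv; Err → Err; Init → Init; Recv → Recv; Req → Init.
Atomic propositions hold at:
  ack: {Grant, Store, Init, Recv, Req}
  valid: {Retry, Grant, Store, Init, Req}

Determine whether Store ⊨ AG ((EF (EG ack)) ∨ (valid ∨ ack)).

No

EG ack: greatest fixpoint, start Z0 = {Grant, Store, Init, Recv, Req}, keep only states in Sat with some successor in Z. Already a fixed point.
Sat(EG ack) = {Grant, Store, Init, Recv, Req}
EF (EG ack): least fixpoint, start Z0 = {Grant, Store, Init, Recv, Req}, add states with some successor in Z. Z1 = {Retry, Halt, Grant, Store, Init, Recv, Req}; fixed.
Sat(EF (EG ack)) = {Retry, Halt, Grant, Store, Init, Recv, Req}
Sat(valid ∨ ack) = {Retry, Grant, Store, Init, Recv, Req}
Sat((EF (EG ack)) ∨ (valid ∨ ack)) = {Retry, Halt, Grant, Store, Init, Recv, Req}
AG ((EF (EG ack)) ∨ (valid ∨ ack)): greatest fixpoint, start Z0 = {Retry, Halt, Grant, Store, Init, Recv, Req}, keep only states in Sat with every successor in Z. Z1 = {Retry, Halt, Grant, Init, Recv, Req}; Z2 = {Halt, Grant, Init, Recv, Req}; fixed.
Sat(AG ((EF (EG ack)) ∨ (valid ∨ ack))) = {Halt, Grant, Init, Recv, Req}
Store ∉ Sat(AG ((EF (EG ack)) ∨ (valid ∨ ack))) = {Halt, Grant, Init, Recv, Req}, so the formula does not hold at Store.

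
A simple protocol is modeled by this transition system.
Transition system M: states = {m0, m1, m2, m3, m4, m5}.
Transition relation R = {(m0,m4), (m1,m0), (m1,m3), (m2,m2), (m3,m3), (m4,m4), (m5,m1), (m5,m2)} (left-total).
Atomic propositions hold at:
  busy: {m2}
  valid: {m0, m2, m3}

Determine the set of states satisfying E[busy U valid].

E[busy U valid]: least fixpoint, start Z0 = Sat(valid) = {m0, m2, m3}, add states in Sat(busy) with some successor in Z. Already a fixed point.
Sat(E[busy U valid]) = {m0, m2, m3}

{m0, m2, m3}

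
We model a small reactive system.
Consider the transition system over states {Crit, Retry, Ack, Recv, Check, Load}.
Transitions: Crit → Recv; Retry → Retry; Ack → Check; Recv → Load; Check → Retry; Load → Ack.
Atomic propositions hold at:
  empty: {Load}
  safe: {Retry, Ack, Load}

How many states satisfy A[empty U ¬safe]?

3

Sat(¬safe) = {Crit, Recv, Check}
A[empty U ¬safe]: least fixpoint, start Z0 = Sat(¬safe) = {Crit, Recv, Check}, add states in Sat(empty) with every successor in Z. Already a fixed point.
Sat(A[empty U ¬safe]) = {Crit, Recv, Check}
|Sat(A[empty U ¬safe])| = |{Crit, Recv, Check}| = 3.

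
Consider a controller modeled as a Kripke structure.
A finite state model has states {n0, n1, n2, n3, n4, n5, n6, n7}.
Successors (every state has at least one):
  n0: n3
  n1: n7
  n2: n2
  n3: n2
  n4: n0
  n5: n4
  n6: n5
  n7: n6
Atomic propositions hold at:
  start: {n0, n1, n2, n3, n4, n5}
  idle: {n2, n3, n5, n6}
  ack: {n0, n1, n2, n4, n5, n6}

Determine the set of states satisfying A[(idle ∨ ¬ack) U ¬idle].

{n0, n1, n4, n5, n6, n7}

Sat(¬ack) = {n3, n7}
Sat(idle ∨ ¬ack) = {n2, n3, n5, n6, n7}
Sat(¬idle) = {n0, n1, n4, n7}
A[(idle ∨ ¬ack) U ¬idle]: least fixpoint, start Z0 = Sat(¬idle) = {n0, n1, n4, n7}, add states in Sat(idle ∨ ¬ack) with every successor in Z. Z1 = {n0, n1, n4, n5, n7}; Z2 = {n0, n1, n4, n5, n6, n7}; fixed.
Sat(A[(idle ∨ ¬ack) U ¬idle]) = {n0, n1, n4, n5, n6, n7}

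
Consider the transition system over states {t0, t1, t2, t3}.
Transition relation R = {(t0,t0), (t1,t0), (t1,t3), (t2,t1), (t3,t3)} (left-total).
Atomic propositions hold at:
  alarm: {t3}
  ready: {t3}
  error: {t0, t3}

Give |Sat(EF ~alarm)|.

3

Sat(~alarm) = {t0, t1, t2}
EF ~alarm: least fixpoint, start Z0 = {t0, t1, t2}, add states with some successor in Z. Already a fixed point.
Sat(EF ~alarm) = {t0, t1, t2}
|Sat(EF ~alarm)| = |{t0, t1, t2}| = 3.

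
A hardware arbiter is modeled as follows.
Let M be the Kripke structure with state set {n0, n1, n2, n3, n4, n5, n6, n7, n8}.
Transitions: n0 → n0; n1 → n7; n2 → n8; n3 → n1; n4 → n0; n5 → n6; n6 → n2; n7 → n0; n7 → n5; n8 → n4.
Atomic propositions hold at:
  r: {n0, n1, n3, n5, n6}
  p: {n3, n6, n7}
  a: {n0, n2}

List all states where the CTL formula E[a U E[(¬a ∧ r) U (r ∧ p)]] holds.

{n3, n5, n6}

Sat(¬a) = {n1, n3, n4, n5, n6, n7, n8}
Sat(¬a ∧ r) = {n1, n3, n5, n6}
Sat(r ∧ p) = {n3, n6}
E[(¬a ∧ r) U (r ∧ p)]: least fixpoint, start Z0 = Sat((r ∧ p)) = {n3, n6}, add states in Sat(¬a ∧ r) with some successor in Z. Z1 = {n3, n5, n6}; fixed.
Sat(E[(¬a ∧ r) U (r ∧ p)]) = {n3, n5, n6}
E[a U E[(¬a ∧ r) U (r ∧ p)]]: least fixpoint, start Z0 = Sat(E[(¬a ∧ r) U (r ∧ p)]) = {n3, n5, n6}, add states in Sat(a) with some successor in Z. Already a fixed point.
Sat(E[a U E[(¬a ∧ r) U (r ∧ p)]]) = {n3, n5, n6}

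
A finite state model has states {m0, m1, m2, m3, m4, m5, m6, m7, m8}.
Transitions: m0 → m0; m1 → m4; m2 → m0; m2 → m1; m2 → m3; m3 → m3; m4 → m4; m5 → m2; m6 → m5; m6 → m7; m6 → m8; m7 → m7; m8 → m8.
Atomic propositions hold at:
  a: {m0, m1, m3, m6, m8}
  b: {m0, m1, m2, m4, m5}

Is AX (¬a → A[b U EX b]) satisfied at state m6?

No

Sat(¬a) = {m2, m4, m5, m7}
Sat(EX b) = {s : some successor in {m0, m1, m2, m4, m5}} = {m0, m1, m2, m4, m5, m6}
A[b U EX b]: least fixpoint, start Z0 = Sat(EX b) = {m0, m1, m2, m4, m5, m6}, add states in Sat(b) with every successor in Z. Already a fixed point.
Sat(A[b U EX b]) = {m0, m1, m2, m4, m5, m6}
Sat(¬a → A[b U EX b]) = {m0, m1, m2, m3, m4, m5, m6, m8}
Sat(AX (¬a → A[b U EX b])) = {s : every successor in {m0, m1, m2, m3, m4, m5, m6, m8}} = {m0, m1, m2, m3, m4, m5, m8}
m6 ∉ Sat(AX (¬a → A[b U EX b])) = {m0, m1, m2, m3, m4, m5, m8}, so the formula does not hold at m6.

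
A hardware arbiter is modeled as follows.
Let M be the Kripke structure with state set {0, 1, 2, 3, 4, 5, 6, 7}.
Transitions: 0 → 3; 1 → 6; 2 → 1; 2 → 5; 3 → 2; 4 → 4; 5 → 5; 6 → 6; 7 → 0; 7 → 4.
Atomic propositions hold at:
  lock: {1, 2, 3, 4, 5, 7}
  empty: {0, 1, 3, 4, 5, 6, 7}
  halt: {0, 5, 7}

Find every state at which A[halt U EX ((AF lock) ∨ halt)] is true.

{0, 2, 3, 4, 5, 7}

AF lock: least fixpoint, start Z0 = {1, 2, 3, 4, 5, 7}, add states with every successor in Z. Z1 = {0, 1, 2, 3, 4, 5, 7}; fixed.
Sat(AF lock) = {0, 1, 2, 3, 4, 5, 7}
Sat((AF lock) ∨ halt) = {0, 1, 2, 3, 4, 5, 7}
Sat(EX ((AF lock) ∨ halt)) = {s : some successor in {0, 1, 2, 3, 4, 5, 7}} = {0, 2, 3, 4, 5, 7}
A[halt U EX ((AF lock) ∨ halt)]: least fixpoint, start Z0 = Sat(EX ((AF lock) ∨ halt)) = {0, 2, 3, 4, 5, 7}, add states in Sat(halt) with every successor in Z. Already a fixed point.
Sat(A[halt U EX ((AF lock) ∨ halt)]) = {0, 2, 3, 4, 5, 7}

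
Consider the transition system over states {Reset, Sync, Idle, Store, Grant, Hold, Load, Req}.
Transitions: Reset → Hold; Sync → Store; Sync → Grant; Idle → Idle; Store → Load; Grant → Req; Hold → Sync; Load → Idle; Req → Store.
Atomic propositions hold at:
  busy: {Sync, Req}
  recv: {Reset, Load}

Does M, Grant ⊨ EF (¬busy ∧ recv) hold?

Yes

Sat(¬busy) = {Reset, Idle, Store, Grant, Hold, Load}
Sat(¬busy ∧ recv) = {Reset, Load}
EF (¬busy ∧ recv): least fixpoint, start Z0 = {Reset, Load}, add states with some successor in Z. Z1 = {Reset, Store, Load}; Z2 = {Reset, Sync, Store, Load, Req}; Z3 = {Reset, Sync, Store, Grant, Hold, Load, Req}; fixed.
Sat(EF (¬busy ∧ recv)) = {Reset, Sync, Store, Grant, Hold, Load, Req}
Grant ∈ Sat(EF (¬busy ∧ recv)) = {Reset, Sync, Store, Grant, Hold, Load, Req}, so the formula holds at Grant.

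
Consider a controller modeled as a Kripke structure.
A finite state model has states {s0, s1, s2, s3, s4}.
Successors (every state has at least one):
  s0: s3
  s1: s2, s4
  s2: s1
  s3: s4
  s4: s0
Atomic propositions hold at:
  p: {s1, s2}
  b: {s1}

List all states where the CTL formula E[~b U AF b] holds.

{s1, s2}

Sat(~b) = {s0, s2, s3, s4}
AF b: least fixpoint, start Z0 = {s1}, add states with every successor in Z. Z1 = {s1, s2}; fixed.
Sat(AF b) = {s1, s2}
E[~b U AF b]: least fixpoint, start Z0 = Sat(AF b) = {s1, s2}, add states in Sat(~b) with some successor in Z. Already a fixed point.
Sat(E[~b U AF b]) = {s1, s2}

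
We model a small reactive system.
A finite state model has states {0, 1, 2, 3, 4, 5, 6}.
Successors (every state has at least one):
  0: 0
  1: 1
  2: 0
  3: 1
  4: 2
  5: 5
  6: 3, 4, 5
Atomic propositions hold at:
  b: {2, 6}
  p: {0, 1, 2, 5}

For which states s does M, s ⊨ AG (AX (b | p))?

{0, 1, 2, 3, 4, 5}

Sat(b | p) = {0, 1, 2, 5, 6}
Sat(AX (b | p)) = {s : every successor in {0, 1, 2, 5, 6}} = {0, 1, 2, 3, 4, 5}
AG (AX (b | p)): greatest fixpoint, start Z0 = {0, 1, 2, 3, 4, 5}, keep only states in Sat with every successor in Z. Already a fixed point.
Sat(AG (AX (b | p))) = {0, 1, 2, 3, 4, 5}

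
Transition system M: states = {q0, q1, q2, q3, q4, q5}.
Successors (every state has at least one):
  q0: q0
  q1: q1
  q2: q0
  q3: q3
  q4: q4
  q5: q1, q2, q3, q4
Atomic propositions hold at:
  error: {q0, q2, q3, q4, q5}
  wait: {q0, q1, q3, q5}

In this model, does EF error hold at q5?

EF error: least fixpoint, start Z0 = {q0, q2, q3, q4, q5}, add states with some successor in Z. Already a fixed point.
Sat(EF error) = {q0, q2, q3, q4, q5}
q5 ∈ Sat(EF error) = {q0, q2, q3, q4, q5}, so the formula holds at q5.

Yes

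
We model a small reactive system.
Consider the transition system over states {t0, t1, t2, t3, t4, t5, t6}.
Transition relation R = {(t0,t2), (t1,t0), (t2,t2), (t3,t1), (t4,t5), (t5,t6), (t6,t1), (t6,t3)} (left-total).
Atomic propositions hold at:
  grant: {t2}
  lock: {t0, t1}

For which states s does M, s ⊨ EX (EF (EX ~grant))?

Sat(~grant) = {t0, t1, t3, t4, t5, t6}
Sat(EX ~grant) = {s : some successor in {t0, t1, t3, t4, t5, t6}} = {t1, t3, t4, t5, t6}
EF (EX ~grant): least fixpoint, start Z0 = {t1, t3, t4, t5, t6}, add states with some successor in Z. Already a fixed point.
Sat(EF (EX ~grant)) = {t1, t3, t4, t5, t6}
Sat(EX (EF (EX ~grant))) = {s : some successor in {t1, t3, t4, t5, t6}} = {t3, t4, t5, t6}

{t3, t4, t5, t6}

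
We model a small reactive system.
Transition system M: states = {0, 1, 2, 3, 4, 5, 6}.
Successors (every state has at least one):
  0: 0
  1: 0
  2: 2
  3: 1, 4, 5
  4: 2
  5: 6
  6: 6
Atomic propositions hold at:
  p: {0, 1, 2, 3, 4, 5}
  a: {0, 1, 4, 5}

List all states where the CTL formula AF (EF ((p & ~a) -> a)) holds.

{0, 1, 3, 4, 5, 6}

Sat(~a) = {2, 3, 6}
Sat(p & ~a) = {2, 3}
Sat((p & ~a) -> a) = {0, 1, 4, 5, 6}
EF ((p & ~a) -> a): least fixpoint, start Z0 = {0, 1, 4, 5, 6}, add states with some successor in Z. Z1 = {0, 1, 3, 4, 5, 6}; fixed.
Sat(EF ((p & ~a) -> a)) = {0, 1, 3, 4, 5, 6}
AF (EF ((p & ~a) -> a)): least fixpoint, start Z0 = {0, 1, 3, 4, 5, 6}, add states with every successor in Z. Already a fixed point.
Sat(AF (EF ((p & ~a) -> a))) = {0, 1, 3, 4, 5, 6}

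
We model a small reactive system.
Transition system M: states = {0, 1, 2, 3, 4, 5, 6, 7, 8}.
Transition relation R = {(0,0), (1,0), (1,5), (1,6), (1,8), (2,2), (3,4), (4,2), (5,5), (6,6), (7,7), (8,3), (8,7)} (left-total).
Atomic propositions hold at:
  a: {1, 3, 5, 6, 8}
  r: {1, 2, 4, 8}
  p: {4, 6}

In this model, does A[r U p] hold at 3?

No

A[r U p]: least fixpoint, start Z0 = Sat(p) = {4, 6}, add states in Sat(r) with every successor in Z. Already a fixed point.
Sat(A[r U p]) = {4, 6}
3 ∉ Sat(A[r U p]) = {4, 6}, so the formula does not hold at 3.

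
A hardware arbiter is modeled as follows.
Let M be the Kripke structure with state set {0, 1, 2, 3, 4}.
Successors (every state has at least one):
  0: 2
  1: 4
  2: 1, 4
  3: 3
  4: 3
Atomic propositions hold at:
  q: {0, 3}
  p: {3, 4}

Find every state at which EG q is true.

{3}

EG q: greatest fixpoint, start Z0 = {0, 3}, keep only states in Sat with some successor in Z. Z1 = {3}; fixed.
Sat(EG q) = {3}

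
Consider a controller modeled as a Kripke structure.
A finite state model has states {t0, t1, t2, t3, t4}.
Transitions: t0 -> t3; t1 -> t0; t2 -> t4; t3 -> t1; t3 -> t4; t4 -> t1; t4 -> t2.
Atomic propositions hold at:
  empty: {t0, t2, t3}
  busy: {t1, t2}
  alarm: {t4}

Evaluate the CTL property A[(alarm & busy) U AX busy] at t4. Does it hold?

Yes

Sat(alarm & busy) = ∅
Sat(AX busy) = {s : every successor in {t1, t2}} = {t4}
A[(alarm & busy) U AX busy]: least fixpoint, start Z0 = Sat(AX busy) = {t4}, add states in Sat(alarm & busy) with every successor in Z. Already a fixed point.
Sat(A[(alarm & busy) U AX busy]) = {t4}
t4 ∈ Sat(A[(alarm & busy) U AX busy]) = {t4}, so the formula holds at t4.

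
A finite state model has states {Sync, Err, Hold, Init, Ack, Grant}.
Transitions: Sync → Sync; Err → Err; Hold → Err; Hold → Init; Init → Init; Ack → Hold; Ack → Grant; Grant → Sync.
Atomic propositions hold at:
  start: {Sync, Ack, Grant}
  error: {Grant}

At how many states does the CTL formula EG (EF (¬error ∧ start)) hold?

3

Sat(¬error) = {Sync, Err, Hold, Init, Ack}
Sat(¬error ∧ start) = {Sync, Ack}
EF (¬error ∧ start): least fixpoint, start Z0 = {Sync, Ack}, add states with some successor in Z. Z1 = {Sync, Ack, Grant}; fixed.
Sat(EF (¬error ∧ start)) = {Sync, Ack, Grant}
EG (EF (¬error ∧ start)): greatest fixpoint, start Z0 = {Sync, Ack, Grant}, keep only states in Sat with some successor in Z. Already a fixed point.
Sat(EG (EF (¬error ∧ start))) = {Sync, Ack, Grant}
|Sat(EG (EF (¬error ∧ start)))| = |{Sync, Ack, Grant}| = 3.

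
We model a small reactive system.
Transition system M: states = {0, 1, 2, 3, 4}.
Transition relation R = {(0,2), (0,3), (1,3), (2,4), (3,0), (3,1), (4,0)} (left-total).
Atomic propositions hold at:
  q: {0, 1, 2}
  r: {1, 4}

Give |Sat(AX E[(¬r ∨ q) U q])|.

Sat(¬r) = {0, 2, 3}
Sat(¬r ∨ q) = {0, 1, 2, 3}
E[(¬r ∨ q) U q]: least fixpoint, start Z0 = Sat(q) = {0, 1, 2}, add states in Sat(¬r ∨ q) with some successor in Z. Z1 = {0, 1, 2, 3}; fixed.
Sat(E[(¬r ∨ q) U q]) = {0, 1, 2, 3}
Sat(AX E[(¬r ∨ q) U q]) = {s : every successor in {0, 1, 2, 3}} = {0, 1, 3, 4}
|Sat(AX E[(¬r ∨ q) U q])| = |{0, 1, 3, 4}| = 4.

4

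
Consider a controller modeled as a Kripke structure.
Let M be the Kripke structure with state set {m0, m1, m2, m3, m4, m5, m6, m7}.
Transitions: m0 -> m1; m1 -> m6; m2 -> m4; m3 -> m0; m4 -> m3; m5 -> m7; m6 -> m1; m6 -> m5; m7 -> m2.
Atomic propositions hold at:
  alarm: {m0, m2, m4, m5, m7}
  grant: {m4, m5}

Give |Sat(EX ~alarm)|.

Sat(~alarm) = {m1, m3, m6}
Sat(EX ~alarm) = {s : some successor in {m1, m3, m6}} = {m0, m1, m4, m6}
|Sat(EX ~alarm)| = |{m0, m1, m4, m6}| = 4.

4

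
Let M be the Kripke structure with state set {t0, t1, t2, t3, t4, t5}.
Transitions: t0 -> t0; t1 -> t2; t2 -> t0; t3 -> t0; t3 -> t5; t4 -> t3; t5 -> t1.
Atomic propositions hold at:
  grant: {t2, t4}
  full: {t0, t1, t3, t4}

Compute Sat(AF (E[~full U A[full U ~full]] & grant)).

Sat(~full) = {t2, t5}
A[full U ~full]: least fixpoint, start Z0 = Sat(~full) = {t2, t5}, add states in Sat(full) with every successor in Z. Z1 = {t1, t2, t5}; fixed.
Sat(A[full U ~full]) = {t1, t2, t5}
E[~full U A[full U ~full]]: least fixpoint, start Z0 = Sat(A[full U ~full]) = {t1, t2, t5}, add states in Sat(~full) with some successor in Z. Already a fixed point.
Sat(E[~full U A[full U ~full]]) = {t1, t2, t5}
Sat(E[~full U A[full U ~full]] & grant) = {t2}
AF (E[~full U A[full U ~full]] & grant): least fixpoint, start Z0 = {t2}, add states with every successor in Z. Z1 = {t1, t2}; Z2 = {t1, t2, t5}; fixed.
Sat(AF (E[~full U A[full U ~full]] & grant)) = {t1, t2, t5}

{t1, t2, t5}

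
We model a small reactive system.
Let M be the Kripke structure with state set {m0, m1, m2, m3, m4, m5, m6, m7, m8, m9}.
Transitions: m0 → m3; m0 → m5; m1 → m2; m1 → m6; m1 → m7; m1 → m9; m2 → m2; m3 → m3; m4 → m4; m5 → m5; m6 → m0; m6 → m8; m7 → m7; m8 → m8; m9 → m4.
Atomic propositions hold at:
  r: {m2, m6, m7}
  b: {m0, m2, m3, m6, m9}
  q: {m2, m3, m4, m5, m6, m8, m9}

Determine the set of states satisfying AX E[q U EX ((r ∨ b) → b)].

Sat(r ∨ b) = {m0, m2, m3, m6, m7, m9}
Sat((r ∨ b) → b) = {m0, m1, m2, m3, m4, m5, m6, m8, m9}
Sat(EX ((r ∨ b) → b)) = {s : some successor in {m0, m1, m2, m3, m4, m5, m6, m8, m9}} = {m0, m1, m2, m3, m4, m5, m6, m8, m9}
E[q U EX ((r ∨ b) → b)]: least fixpoint, start Z0 = Sat(EX ((r ∨ b) → b)) = {m0, m1, m2, m3, m4, m5, m6, m8, m9}, add states in Sat(q) with some successor in Z. Already a fixed point.
Sat(E[q U EX ((r ∨ b) → b)]) = {m0, m1, m2, m3, m4, m5, m6, m8, m9}
Sat(AX E[q U EX ((r ∨ b) → b)]) = {s : every successor in {m0, m1, m2, m3, m4, m5, m6, m8, m9}} = {m0, m2, m3, m4, m5, m6, m8, m9}

{m0, m2, m3, m4, m5, m6, m8, m9}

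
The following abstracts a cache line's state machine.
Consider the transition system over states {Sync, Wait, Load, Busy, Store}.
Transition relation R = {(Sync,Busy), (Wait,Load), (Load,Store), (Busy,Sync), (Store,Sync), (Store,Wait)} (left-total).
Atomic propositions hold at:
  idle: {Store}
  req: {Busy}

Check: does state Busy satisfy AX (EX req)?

Sat(EX req) = {s : some successor in {Busy}} = {Sync}
Sat(AX (EX req)) = {s : every successor in {Sync}} = {Busy}
Busy ∈ Sat(AX (EX req)) = {Busy}, so the formula holds at Busy.

Yes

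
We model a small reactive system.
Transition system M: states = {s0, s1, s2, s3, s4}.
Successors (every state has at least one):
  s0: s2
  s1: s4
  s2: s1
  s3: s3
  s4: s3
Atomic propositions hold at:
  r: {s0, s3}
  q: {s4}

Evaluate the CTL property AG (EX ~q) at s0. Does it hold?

No

Sat(~q) = {s0, s1, s2, s3}
Sat(EX ~q) = {s : some successor in {s0, s1, s2, s3}} = {s0, s2, s3, s4}
AG (EX ~q): greatest fixpoint, start Z0 = {s0, s2, s3, s4}, keep only states in Sat with every successor in Z. Z1 = {s0, s3, s4}; Z2 = {s3, s4}; fixed.
Sat(AG (EX ~q)) = {s3, s4}
s0 ∉ Sat(AG (EX ~q)) = {s3, s4}, so the formula does not hold at s0.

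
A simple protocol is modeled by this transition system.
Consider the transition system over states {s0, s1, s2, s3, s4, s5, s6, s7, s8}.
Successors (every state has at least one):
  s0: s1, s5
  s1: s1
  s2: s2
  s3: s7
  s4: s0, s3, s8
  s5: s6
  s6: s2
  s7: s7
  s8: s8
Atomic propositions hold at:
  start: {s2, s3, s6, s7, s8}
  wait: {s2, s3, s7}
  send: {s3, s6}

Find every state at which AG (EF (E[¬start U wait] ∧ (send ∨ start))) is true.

Sat(¬start) = {s0, s1, s4, s5}
E[¬start U wait]: least fixpoint, start Z0 = Sat(wait) = {s2, s3, s7}, add states in Sat(¬start) with some successor in Z. Z1 = {s2, s3, s4, s7}; fixed.
Sat(E[¬start U wait]) = {s2, s3, s4, s7}
Sat(send ∨ start) = {s2, s3, s6, s7, s8}
Sat(E[¬start U wait] ∧ (send ∨ start)) = {s2, s3, s7}
EF (E[¬start U wait] ∧ (send ∨ start)): least fixpoint, start Z0 = {s2, s3, s7}, add states with some successor in Z. Z1 = {s2, s3, s4, s6, s7}; Z2 = {s2, s3, s4, s5, s6, s7}; Z3 = {s0, s2, s3, s4, s5, s6, s7}; fixed.
Sat(EF (E[¬start U wait] ∧ (send ∨ start))) = {s0, s2, s3, s4, s5, s6, s7}
AG (EF (E[¬start U wait] ∧ (send ∨ start))): greatest fixpoint, start Z0 = {s0, s2, s3, s4, s5, s6, s7}, keep only states in Sat with every successor in Z. Z1 = {s2, s3, s5, s6, s7}; fixed.
Sat(AG (EF (E[¬start U wait] ∧ (send ∨ start)))) = {s2, s3, s5, s6, s7}

{s2, s3, s5, s6, s7}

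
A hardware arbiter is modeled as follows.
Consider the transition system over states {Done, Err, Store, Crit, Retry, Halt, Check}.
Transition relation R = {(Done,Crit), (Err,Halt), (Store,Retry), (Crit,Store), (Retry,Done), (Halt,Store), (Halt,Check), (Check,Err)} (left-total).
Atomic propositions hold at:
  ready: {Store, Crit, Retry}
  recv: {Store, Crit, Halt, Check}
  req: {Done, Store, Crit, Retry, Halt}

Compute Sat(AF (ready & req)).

{Done, Store, Crit, Retry}

Sat(ready & req) = {Store, Crit, Retry}
AF (ready & req): least fixpoint, start Z0 = {Store, Crit, Retry}, add states with every successor in Z. Z1 = {Done, Store, Crit, Retry}; fixed.
Sat(AF (ready & req)) = {Done, Store, Crit, Retry}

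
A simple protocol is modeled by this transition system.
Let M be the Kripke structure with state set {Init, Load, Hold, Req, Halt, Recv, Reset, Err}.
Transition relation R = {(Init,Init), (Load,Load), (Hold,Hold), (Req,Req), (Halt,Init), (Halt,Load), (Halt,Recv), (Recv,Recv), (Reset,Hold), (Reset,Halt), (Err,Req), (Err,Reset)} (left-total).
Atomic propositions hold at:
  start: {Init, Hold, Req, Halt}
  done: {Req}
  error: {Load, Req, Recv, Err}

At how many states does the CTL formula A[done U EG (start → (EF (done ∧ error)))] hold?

Sat(done ∧ error) = {Req}
EF (done ∧ error): least fixpoint, start Z0 = {Req}, add states with some successor in Z. Z1 = {Req, Err}; fixed.
Sat(EF (done ∧ error)) = {Req, Err}
Sat(start → (EF (done ∧ error))) = {Load, Req, Recv, Reset, Err}
EG (start → (EF (done ∧ error))): greatest fixpoint, start Z0 = {Load, Req, Recv, Reset, Err}, keep only states in Sat with some successor in Z. Z1 = {Load, Req, Recv, Err}; fixed.
Sat(EG (start → (EF (done ∧ error)))) = {Load, Req, Recv, Err}
A[done U EG (start → (EF (done ∧ error)))]: least fixpoint, start Z0 = Sat(EG (start → (EF (done ∧ error)))) = {Load, Req, Recv, Err}, add states in Sat(done) with every successor in Z. Already a fixed point.
Sat(A[done U EG (start → (EF (done ∧ error)))]) = {Load, Req, Recv, Err}
|Sat(A[done U EG (start → (EF (done ∧ error)))])| = |{Load, Req, Recv, Err}| = 4.

4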